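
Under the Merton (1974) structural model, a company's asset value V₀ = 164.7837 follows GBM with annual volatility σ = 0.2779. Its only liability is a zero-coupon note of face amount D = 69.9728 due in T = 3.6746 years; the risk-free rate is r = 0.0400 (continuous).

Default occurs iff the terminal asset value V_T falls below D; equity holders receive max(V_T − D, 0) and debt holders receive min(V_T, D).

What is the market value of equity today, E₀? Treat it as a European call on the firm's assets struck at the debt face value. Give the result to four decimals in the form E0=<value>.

E0=104.9718

d₁ = [ln(V₀/D) + (r + σ²/2)T] / (σ√T)
   = [ln(164.7837/69.9728) + (0.0400 + 0.5·0.2779²)·3.6746] / (0.2779·√3.6746)
   = [0.856527 + 0.288876] / 0.532713 = 2.150130
d₂ = d₁ − σ√T = 2.150130 − 0.532713 = 1.617416
N(d₁) = 0.984228,  N(d₂) = 0.947106,  e^(−rT) = 0.863308
E₀ = V₀·N(d₁) − D·e^(−rT)·N(d₂)
   = 164.7837·0.984228 − 69.9728·0.863308·0.947106 = 104.971827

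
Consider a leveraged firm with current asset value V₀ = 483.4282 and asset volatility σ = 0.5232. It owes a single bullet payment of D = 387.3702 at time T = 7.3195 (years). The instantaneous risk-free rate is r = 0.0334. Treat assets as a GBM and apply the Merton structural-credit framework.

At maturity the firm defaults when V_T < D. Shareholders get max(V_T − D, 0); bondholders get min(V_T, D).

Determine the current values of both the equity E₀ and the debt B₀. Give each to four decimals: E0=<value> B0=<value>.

E0=304.0351 B0=179.3931

d₁ = [ln(V₀/D) + (r + σ²/2)T] / (σ√T)
   = [ln(483.4282/387.3702) + (0.0334 + 0.5·0.5232²)·7.3195] / (0.5232·√7.3195)
   = [0.221522 + 1.246285] / 1.415495 = 1.036956
d₂ = d₁ − σ√T = 1.036956 − 1.415495 = -0.378539
N(d₁) = 0.850122,  N(d₂) = 0.352515,  e^(−rT) = 0.783118
E₀ = V₀·N(d₁) − D·e^(−rT)·N(d₂)
   = 483.4282·0.850122 − 387.3702·0.783118·0.352515 = 304.035057
B₀ = V₀ − E₀ = 483.4282 − 304.035057 = 179.393143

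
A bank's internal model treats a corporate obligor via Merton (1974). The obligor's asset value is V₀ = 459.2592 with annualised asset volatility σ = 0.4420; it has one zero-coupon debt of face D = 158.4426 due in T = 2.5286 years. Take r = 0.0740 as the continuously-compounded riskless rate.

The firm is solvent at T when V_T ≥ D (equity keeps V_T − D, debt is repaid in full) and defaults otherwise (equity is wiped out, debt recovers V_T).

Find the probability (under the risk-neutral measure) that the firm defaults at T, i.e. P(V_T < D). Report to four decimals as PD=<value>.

PD=0.0765

d₁ = [ln(V₀/D) + (r + σ²/2)T] / (σ√T)
   = [ln(459.2592/158.4426) + (0.0740 + 0.5·0.4420²)·2.5286] / (0.4420·√2.5286)
   = [1.064222 + 0.434115] / 0.702849 = 2.131804
d₂ = d₁ − σ√T = 2.131804 − 0.702849 = 1.428955
risk-neutral PD = N(−d₂) = N(-1.428955) = 0.076509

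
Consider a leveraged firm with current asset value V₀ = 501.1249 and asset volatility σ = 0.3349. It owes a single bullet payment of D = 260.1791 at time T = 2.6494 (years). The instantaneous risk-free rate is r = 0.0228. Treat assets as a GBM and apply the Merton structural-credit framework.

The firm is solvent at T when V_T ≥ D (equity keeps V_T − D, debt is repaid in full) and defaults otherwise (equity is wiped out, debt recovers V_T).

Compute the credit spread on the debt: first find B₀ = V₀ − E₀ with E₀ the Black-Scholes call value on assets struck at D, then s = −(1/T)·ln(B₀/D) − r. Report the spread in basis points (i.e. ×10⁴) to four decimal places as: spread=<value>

spread=129.1250

d₁ = [ln(V₀/D) + (r + σ²/2)T] / (σ√T)
   = [ln(501.1249/260.1791) + (0.0228 + 0.5·0.3349²)·2.6494] / (0.3349·√2.6494)
   = [0.655485 + 0.208982] / 0.545116 = 1.585841
d₂ = d₁ − σ√T = 1.585841 − 0.545116 = 1.040725
N(d₁) = 0.943612,  N(d₂) = 0.850998,  e^(−rT) = 0.941382
E₀ = V₀·N(d₁) − D·e^(−rT)·N(d₂)
   = 501.1249·0.943612 − 260.1791·0.941382·0.850998 = 264.434363
B₀ = V₀ − E₀ = 501.1249 − 264.434363 = 236.690537
spread = −(1/T)·ln(B₀/D) − r = −(1/2.6494)·ln(236.690537/260.1791) − 0.0228 = 0.01291250
in basis points: 0.01291250 × 10⁴ = 129.1250 bp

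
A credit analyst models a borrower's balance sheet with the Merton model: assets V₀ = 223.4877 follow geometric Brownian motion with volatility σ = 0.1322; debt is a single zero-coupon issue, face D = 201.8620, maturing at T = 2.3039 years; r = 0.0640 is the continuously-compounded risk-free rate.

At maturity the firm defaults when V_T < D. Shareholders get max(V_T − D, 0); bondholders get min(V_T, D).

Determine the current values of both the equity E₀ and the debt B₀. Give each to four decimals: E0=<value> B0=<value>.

E0=51.3293 B0=172.1584

d₁ = [ln(V₀/D) + (r + σ²/2)T] / (σ√T)
   = [ln(223.4877/201.8620) + (0.0640 + 0.5·0.1322²)·2.3039] / (0.1322·√2.3039)
   = [0.101772 + 0.167582] / 0.200661 = 1.342333
d₂ = d₁ − σ√T = 1.342333 − 0.200661 = 1.141672
N(d₁) = 0.910256,  N(d₂) = 0.873205,  e^(−rT) = 0.862906
E₀ = V₀·N(d₁) − D·e^(−rT)·N(d₂)
   = 223.4877·0.910256 − 201.8620·0.862906·0.873205 = 51.329293
B₀ = V₀ − E₀ = 223.4877 − 51.329293 = 172.158407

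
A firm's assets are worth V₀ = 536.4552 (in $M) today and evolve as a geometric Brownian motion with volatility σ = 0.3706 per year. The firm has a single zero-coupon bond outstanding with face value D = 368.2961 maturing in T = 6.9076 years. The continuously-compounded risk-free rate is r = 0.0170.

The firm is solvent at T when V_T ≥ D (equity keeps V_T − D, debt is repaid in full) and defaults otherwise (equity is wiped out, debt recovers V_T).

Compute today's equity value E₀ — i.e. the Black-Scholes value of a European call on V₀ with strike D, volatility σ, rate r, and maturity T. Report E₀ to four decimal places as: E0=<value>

E0=284.2076

d₁ = [ln(V₀/D) + (r + σ²/2)T] / (σ√T)
   = [ln(536.4552/368.2961) + (0.0170 + 0.5·0.3706²)·6.9076] / (0.3706·√6.9076)
   = [0.376096 + 0.591789] / 0.974023 = 0.993699
d₂ = d₁ − σ√T = 0.993699 − 0.974023 = 0.019676
N(d₁) = 0.839815,  N(d₂) = 0.507849,  e^(−rT) = 0.889203
E₀ = V₀·N(d₁) − D·e^(−rT)·N(d₂)
   = 536.4552·0.839815 − 368.2961·0.889203·0.507849 = 284.207635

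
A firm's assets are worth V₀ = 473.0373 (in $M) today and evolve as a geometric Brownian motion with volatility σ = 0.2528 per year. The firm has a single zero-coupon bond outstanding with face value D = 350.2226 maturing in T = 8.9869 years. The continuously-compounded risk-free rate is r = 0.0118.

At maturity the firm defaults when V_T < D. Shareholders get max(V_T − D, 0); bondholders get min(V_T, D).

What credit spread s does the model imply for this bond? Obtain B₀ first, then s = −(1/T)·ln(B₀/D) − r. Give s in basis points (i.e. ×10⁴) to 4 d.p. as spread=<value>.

spread=203.4513

d₁ = [ln(V₀/D) + (r + σ²/2)T] / (σ√T)
   = [ln(473.0373/350.2226) + (0.0118 + 0.5·0.2528²)·8.9869] / (0.2528·√8.9869)
   = [0.300605 + 0.393212] / 0.757848 = 0.915510
d₂ = d₁ − σ√T = 0.915510 − 0.757848 = 0.157662
N(d₁) = 0.820038,  N(d₂) = 0.562639,  e^(−rT) = 0.899384
E₀ = V₀·N(d₁) − D·e^(−rT)·N(d₂)
   = 473.0373·0.820038 − 350.2226·0.899384·0.562639 = 210.686152
B₀ = V₀ − E₀ = 473.0373 − 210.686152 = 262.351148
spread = −(1/T)·ln(B₀/D) − r = −(1/8.9869)·ln(262.351148/350.2226) − 0.0118 = 0.02034513
in basis points: 0.02034513 × 10⁴ = 203.4513 bp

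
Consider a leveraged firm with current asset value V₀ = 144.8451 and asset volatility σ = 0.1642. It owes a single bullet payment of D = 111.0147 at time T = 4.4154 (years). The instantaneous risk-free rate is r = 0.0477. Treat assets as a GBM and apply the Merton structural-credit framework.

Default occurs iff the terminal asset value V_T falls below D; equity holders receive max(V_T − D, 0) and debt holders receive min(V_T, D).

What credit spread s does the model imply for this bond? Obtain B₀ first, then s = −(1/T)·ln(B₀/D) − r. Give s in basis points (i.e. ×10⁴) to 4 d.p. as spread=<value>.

d₁ = [ln(V₀/D) + (r + σ²/2)T] / (σ√T)
   = [ln(144.8451/111.0147) + (0.0477 + 0.5·0.1642²)·4.4154] / (0.1642·√4.4154)
   = [0.266002 + 0.270138] / 0.345031 = 1.553889
d₂ = d₁ − σ√T = 1.553889 − 0.345031 = 1.208858
N(d₁) = 0.939895,  N(d₂) = 0.886641,  e^(−rT) = 0.810086
E₀ = V₀·N(d₁) − D·e^(−rT)·N(d₂)
   = 144.8451·0.939895 − 111.0147·0.810086·0.886641 = 56.402157
B₀ = V₀ − E₀ = 144.8451 − 56.402157 = 88.442943
spread = −(1/T)·ln(B₀/D) − r = −(1/4.4154)·ln(88.442943/111.0147) − 0.0477 = 0.00378005
in basis points: 0.00378005 × 10⁴ = 37.8005 bp

spread=37.8005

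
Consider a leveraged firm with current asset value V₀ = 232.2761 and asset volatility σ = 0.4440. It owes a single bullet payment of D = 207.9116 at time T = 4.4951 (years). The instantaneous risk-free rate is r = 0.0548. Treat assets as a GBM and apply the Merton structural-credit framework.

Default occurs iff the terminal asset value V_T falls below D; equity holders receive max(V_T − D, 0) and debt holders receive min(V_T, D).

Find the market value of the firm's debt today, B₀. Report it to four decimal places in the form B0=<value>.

B0=121.2560

d₁ = [ln(V₀/D) + (r + σ²/2)T] / (σ√T)
   = [ln(232.2761/207.9116) + (0.0548 + 0.5·0.4440²)·4.4951] / (0.4440·√4.4951)
   = [0.110814 + 0.689404] / 0.941353 = 0.850072
d₂ = d₁ − σ√T = 0.850072 − 0.941353 = -0.091281
N(d₁) = 0.802358,  N(d₂) = 0.463635,  e^(−rT) = 0.781663
E₀ = V₀·N(d₁) − D·e^(−rT)·N(d₂)
   = 232.2761·0.802358 − 207.9116·0.781663·0.463635 = 111.020053
B₀ = V₀ − E₀ = 232.2761 − 111.020053 = 121.256047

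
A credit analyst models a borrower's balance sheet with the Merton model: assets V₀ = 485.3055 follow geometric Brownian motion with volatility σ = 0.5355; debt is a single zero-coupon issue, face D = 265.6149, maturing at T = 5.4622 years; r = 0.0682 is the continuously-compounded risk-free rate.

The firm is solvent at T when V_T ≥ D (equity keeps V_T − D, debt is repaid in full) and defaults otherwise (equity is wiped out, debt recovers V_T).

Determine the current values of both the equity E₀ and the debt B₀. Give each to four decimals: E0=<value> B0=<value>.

E0=343.8118 B0=141.4937

d₁ = [ln(V₀/D) + (r + σ²/2)T] / (σ√T)
   = [ln(485.3055/265.6149) + (0.0682 + 0.5·0.5355²)·5.4622] / (0.5355·√5.4622)
   = [0.602731 + 1.155693] / 1.251536 = 1.405013
d₂ = d₁ − σ√T = 1.405013 − 1.251536 = 0.153477
N(d₁) = 0.919991,  N(d₂) = 0.560989,  e^(−rT) = 0.688994
E₀ = V₀·N(d₁) − D·e^(−rT)·N(d₂)
   = 485.3055·0.919991 − 265.6149·0.688994·0.560989 = 343.811807
B₀ = V₀ − E₀ = 485.3055 − 343.811807 = 141.493693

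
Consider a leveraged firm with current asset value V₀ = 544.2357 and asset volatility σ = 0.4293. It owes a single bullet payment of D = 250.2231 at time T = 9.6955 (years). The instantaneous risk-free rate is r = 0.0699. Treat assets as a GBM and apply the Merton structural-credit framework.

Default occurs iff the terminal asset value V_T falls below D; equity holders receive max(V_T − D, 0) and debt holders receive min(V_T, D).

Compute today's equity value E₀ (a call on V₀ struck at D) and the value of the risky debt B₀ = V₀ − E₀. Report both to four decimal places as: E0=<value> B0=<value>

d₁ = [ln(V₀/D) + (r + σ²/2)T] / (σ√T)
   = [ln(544.2357/250.2231) + (0.0699 + 0.5·0.4293²)·9.6955] / (0.4293·√9.6955)
   = [0.777030 + 1.571148] / 1.336737 = 1.756649
d₂ = d₁ − σ√T = 1.756649 − 1.336737 = 0.419912
N(d₁) = 0.960511,  N(d₂) = 0.662725,  e^(−rT) = 0.507776
E₀ = V₀·N(d₁) − D·e^(−rT)·N(d₂)
   = 544.2357·0.960511 − 250.2231·0.507776·0.662725 = 438.540467
B₀ = V₀ − E₀ = 544.2357 − 438.540467 = 105.695233

E0=438.5405 B0=105.6952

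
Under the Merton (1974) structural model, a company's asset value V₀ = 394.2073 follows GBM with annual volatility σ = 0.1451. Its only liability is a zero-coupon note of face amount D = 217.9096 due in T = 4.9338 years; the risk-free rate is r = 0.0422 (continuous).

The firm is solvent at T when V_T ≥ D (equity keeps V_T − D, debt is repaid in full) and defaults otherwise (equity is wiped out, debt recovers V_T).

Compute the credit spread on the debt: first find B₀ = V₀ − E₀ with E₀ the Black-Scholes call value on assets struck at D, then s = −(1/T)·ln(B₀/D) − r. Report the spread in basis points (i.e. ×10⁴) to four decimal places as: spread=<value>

d₁ = [ln(V₀/D) + (r + σ²/2)T] / (σ√T)
   = [ln(394.2073/217.9096) + (0.0422 + 0.5·0.1451²)·4.9338] / (0.1451·√4.9338)
   = [0.592797 + 0.260144] / 0.322298 = 2.646433
d₂ = d₁ − σ√T = 2.646433 − 0.322298 = 2.324134
N(d₁) = 0.995933,  N(d₂) = 0.989941,  e^(−rT) = 0.812039
E₀ = V₀·N(d₁) − D·e^(−rT)·N(d₂)
   = 394.2073·0.995933 − 217.9096·0.812039·0.989941 = 217.432734
B₀ = V₀ − E₀ = 394.2073 − 217.432734 = 176.774566
spread = −(1/T)·ln(B₀/D) − r = −(1/4.9338)·ln(176.774566/217.9096) − 0.0422 = 0.00020241
in basis points: 0.00020241 × 10⁴ = 2.0241 bp

spread=2.0241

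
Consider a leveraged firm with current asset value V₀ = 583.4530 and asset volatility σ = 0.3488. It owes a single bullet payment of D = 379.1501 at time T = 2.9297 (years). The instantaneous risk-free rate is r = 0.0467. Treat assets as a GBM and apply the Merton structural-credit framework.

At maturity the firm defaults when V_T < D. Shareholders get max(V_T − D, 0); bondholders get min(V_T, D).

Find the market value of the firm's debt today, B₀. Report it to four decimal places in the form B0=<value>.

B0=307.3664

d₁ = [ln(V₀/D) + (r + σ²/2)T] / (σ√T)
   = [ln(583.4530/379.1501) + (0.0467 + 0.5·0.3488²)·2.9297] / (0.3488·√2.9297)
   = [0.431032 + 0.315033] / 0.597019 = 1.249650
d₂ = d₁ − σ√T = 1.249650 − 0.597019 = 0.652631
N(d₁) = 0.894286,  N(d₂) = 0.743003,  e^(−rT) = 0.872130
E₀ = V₀·N(d₁) − D·e^(−rT)·N(d₂)
   = 583.4530·0.894286 − 379.1501·0.872130·0.743003 = 276.086637
B₀ = V₀ − E₀ = 583.4530 − 276.086637 = 307.366363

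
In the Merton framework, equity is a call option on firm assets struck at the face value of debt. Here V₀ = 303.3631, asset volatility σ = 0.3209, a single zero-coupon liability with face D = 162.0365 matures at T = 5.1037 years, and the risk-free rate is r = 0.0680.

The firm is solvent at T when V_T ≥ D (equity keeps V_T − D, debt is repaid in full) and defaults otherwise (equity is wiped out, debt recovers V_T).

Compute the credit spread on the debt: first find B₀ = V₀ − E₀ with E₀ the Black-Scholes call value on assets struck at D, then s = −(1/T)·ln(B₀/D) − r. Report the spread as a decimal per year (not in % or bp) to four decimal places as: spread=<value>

spread=0.0094

d₁ = [ln(V₀/D) + (r + σ²/2)T] / (σ√T)
   = [ln(303.3631/162.0365) + (0.0680 + 0.5·0.3209²)·5.1037] / (0.3209·√5.1037)
   = [0.627109 + 0.609833] / 0.724957 = 1.706228
d₂ = d₁ − σ√T = 1.706228 − 0.724957 = 0.981271
N(d₁) = 0.956017,  N(d₂) = 0.836770,  e^(−rT) = 0.706769
E₀ = V₀·N(d₁) − D·e^(−rT)·N(d₂)
   = 303.3631·0.956017 − 162.0365·0.706769·0.836770 = 194.191419
B₀ = V₀ − E₀ = 303.3631 − 194.191419 = 109.171681
spread = −(1/T)·ln(B₀/D) − r = −(1/5.1037)·ln(109.171681/162.0365) − 0.0680 = 0.00937522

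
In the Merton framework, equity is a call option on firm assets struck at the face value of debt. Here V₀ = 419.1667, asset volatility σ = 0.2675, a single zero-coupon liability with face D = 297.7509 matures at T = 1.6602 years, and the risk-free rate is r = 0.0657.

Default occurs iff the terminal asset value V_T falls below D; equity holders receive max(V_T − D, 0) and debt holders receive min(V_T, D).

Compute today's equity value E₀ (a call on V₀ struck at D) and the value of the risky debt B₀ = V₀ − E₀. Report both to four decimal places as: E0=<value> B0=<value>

E0=157.2844 B0=261.8823

d₁ = [ln(V₀/D) + (r + σ²/2)T] / (σ√T)
   = [ln(419.1667/297.7509) + (0.0657 + 0.5·0.2675²)·1.6602] / (0.2675·√1.6602)
   = [0.342011 + 0.168474] / 0.344670 = 1.481083
d₂ = d₁ − σ√T = 1.481083 − 0.344670 = 1.136413
N(d₁) = 0.930708,  N(d₂) = 0.872108,  e^(−rT) = 0.896663
E₀ = V₀·N(d₁) − D·e^(−rT)·N(d₂)
   = 419.1667·0.930708 − 297.7509·0.896663·0.872108 = 157.284359
B₀ = V₀ − E₀ = 419.1667 − 157.284359 = 261.882341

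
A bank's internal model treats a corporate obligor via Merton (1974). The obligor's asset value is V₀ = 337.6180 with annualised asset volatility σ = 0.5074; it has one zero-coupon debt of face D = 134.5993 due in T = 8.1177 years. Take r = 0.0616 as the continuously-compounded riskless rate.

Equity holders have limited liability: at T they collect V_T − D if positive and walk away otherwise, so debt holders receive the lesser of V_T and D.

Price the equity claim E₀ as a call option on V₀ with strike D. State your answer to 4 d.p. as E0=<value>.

E0=273.5605

d₁ = [ln(V₀/D) + (r + σ²/2)T] / (σ√T)
   = [ln(337.6180/134.5993) + (0.0616 + 0.5·0.5074²)·8.1177] / (0.5074·√8.1177)
   = [0.919613 + 1.545021] / 1.445663 = 1.704847
d₂ = d₁ − σ√T = 1.704847 − 1.445663 = 0.259184
N(d₁) = 0.955889,  N(d₂) = 0.602253,  e^(−rT) = 0.606500
E₀ = V₀·N(d₁) − D·e^(−rT)·N(d₂)
   = 337.6180·0.955889 − 134.5993·0.606500·0.602253 = 273.560510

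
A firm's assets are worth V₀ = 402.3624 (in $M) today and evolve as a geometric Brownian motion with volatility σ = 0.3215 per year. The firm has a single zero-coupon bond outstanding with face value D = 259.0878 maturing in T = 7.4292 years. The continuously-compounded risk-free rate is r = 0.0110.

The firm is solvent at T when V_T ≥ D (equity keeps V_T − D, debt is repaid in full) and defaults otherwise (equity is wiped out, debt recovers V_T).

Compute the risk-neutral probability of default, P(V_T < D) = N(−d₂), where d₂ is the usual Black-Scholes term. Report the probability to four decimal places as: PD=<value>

PD=0.4375

d₁ = [ln(V₀/D) + (r + σ²/2)T] / (σ√T)
   = [ln(402.3624/259.0878) + (0.0110 + 0.5·0.3215²)·7.4292] / (0.3215·√7.4292)
   = [0.440186 + 0.465671] / 0.876298 = 1.033731
d₂ = d₁ − σ√T = 1.033731 − 0.876298 = 0.157433
risk-neutral PD = N(−d₂) = N(-0.157433) = 0.437452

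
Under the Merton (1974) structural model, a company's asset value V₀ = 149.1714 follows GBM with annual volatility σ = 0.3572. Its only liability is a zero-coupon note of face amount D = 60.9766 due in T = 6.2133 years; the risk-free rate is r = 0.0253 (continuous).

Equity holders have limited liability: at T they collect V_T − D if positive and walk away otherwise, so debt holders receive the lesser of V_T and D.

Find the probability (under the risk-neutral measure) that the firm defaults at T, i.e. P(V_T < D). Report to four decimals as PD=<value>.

d₁ = [ln(V₀/D) + (r + σ²/2)T] / (σ√T)
   = [ln(149.1714/60.9766) + (0.0253 + 0.5·0.3572²)·6.2133] / (0.3572·√6.2133)
   = [0.894606 + 0.553580] / 0.890374 = 1.626491
d₂ = d₁ − σ√T = 1.626491 − 0.890374 = 0.736116
risk-neutral PD = N(−d₂) = N(-0.736116) = 0.230830

PD=0.2308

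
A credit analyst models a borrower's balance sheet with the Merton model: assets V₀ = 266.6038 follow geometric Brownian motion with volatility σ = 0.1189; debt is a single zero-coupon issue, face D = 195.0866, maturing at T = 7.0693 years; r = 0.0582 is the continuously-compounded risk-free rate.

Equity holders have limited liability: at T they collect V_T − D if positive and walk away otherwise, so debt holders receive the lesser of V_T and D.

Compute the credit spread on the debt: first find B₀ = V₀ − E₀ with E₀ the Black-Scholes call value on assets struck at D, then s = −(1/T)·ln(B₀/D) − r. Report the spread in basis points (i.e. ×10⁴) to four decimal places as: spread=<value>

d₁ = [ln(V₀/D) + (r + σ²/2)T] / (σ√T)
   = [ln(266.6038/195.0866) + (0.0582 + 0.5·0.1189²)·7.0693] / (0.1189·√7.0693)
   = [0.312320 + 0.461403] / 0.316133 = 2.447461
d₂ = d₁ − σ√T = 2.447461 − 0.316133 = 2.131327
N(d₁) = 0.992807,  N(d₂) = 0.983469,  e^(−rT) = 0.662700
E₀ = V₀·N(d₁) − D·e^(−rT)·N(d₂)
   = 266.6038·0.992807 − 195.0866·0.662700·0.983469 = 137.539389
B₀ = V₀ − E₀ = 266.6038 − 137.539389 = 129.064411
spread = −(1/T)·ln(B₀/D) − r = −(1/7.0693)·ln(129.064411/195.0866) − 0.0582 = 0.00024029
in basis points: 0.00024029 × 10⁴ = 2.4029 bp

spread=2.4029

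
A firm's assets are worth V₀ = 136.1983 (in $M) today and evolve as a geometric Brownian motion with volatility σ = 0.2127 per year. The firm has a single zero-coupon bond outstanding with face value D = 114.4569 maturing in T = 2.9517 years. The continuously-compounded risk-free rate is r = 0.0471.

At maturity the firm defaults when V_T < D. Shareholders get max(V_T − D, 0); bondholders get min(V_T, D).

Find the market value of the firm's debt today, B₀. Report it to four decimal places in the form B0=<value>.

B0=95.0201

d₁ = [ln(V₀/D) + (r + σ²/2)T] / (σ√T)
   = [ln(136.1983/114.4569) + (0.0471 + 0.5·0.2127²)·2.9517] / (0.2127·√2.9517)
   = [0.173914 + 0.205794] / 0.365429 = 1.039073
d₂ = d₁ − σ√T = 1.039073 − 0.365429 = 0.673644
N(d₁) = 0.850615,  N(d₂) = 0.749731,  e^(−rT) = 0.870206
E₀ = V₀·N(d₁) − D·e^(−rT)·N(d₂)
   = 136.1983·0.850615 − 114.4569·0.870206·0.749731 = 41.178226
B₀ = V₀ − E₀ = 136.1983 − 41.178226 = 95.020074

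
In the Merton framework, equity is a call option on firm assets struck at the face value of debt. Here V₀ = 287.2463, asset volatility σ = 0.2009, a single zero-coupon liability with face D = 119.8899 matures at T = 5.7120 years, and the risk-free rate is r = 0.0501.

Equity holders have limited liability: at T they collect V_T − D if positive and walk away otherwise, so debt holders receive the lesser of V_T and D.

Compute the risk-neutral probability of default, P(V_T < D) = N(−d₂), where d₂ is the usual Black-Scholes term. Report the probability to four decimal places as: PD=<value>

PD=0.0148

d₁ = [ln(V₀/D) + (r + σ²/2)T] / (σ√T)
   = [ln(287.2463/119.8899) + (0.0501 + 0.5·0.2009²)·5.7120] / (0.2009·√5.7120)
   = [0.873766 + 0.401442] / 0.480147 = 2.655871
d₂ = d₁ − σ√T = 2.655871 − 0.480147 = 2.175724
risk-neutral PD = N(−d₂) = N(-2.175724) = 0.014788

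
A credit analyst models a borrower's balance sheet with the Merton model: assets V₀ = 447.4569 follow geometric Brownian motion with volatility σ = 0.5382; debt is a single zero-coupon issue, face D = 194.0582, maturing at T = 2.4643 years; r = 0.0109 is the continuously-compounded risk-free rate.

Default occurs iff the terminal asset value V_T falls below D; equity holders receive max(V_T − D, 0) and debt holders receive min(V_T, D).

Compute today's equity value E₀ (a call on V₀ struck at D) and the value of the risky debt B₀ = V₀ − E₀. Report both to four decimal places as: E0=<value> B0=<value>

d₁ = [ln(V₀/D) + (r + σ²/2)T] / (σ√T)
   = [ln(447.4569/194.0582) + (0.0109 + 0.5·0.5382²)·2.4643] / (0.5382·√2.4643)
   = [0.835422 + 0.383765] / 0.844871 = 1.443044
d₂ = d₁ − σ√T = 1.443044 − 0.844871 = 0.598173
N(d₁) = 0.925496,  N(d₂) = 0.725138,  e^(−rT) = 0.973497
E₀ = V₀·N(d₁) − D·e^(−rT)·N(d₂)
   = 447.4569·0.925496 − 194.0582·0.973497·0.725138 = 277.130157
B₀ = V₀ − E₀ = 447.4569 − 277.130157 = 170.326743

E0=277.1302 B0=170.3267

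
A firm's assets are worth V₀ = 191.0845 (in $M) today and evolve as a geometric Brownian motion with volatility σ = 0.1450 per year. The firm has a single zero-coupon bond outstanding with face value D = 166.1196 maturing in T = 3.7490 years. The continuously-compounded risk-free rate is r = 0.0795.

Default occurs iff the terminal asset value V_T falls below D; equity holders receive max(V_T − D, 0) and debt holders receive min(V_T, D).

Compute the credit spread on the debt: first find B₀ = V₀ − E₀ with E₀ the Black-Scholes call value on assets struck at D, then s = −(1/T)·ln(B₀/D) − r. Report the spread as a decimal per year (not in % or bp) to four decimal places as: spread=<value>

spread=0.0024

d₁ = [ln(V₀/D) + (r + σ²/2)T] / (σ√T)
   = [ln(191.0845/166.1196) + (0.0795 + 0.5·0.1450²)·3.7490] / (0.1450·√3.7490)
   = [0.140008 + 0.337457] / 0.280754 = 1.700652
d₂ = d₁ − σ√T = 1.700652 − 0.280754 = 1.419898
N(d₁) = 0.955496,  N(d₂) = 0.922181,  e^(−rT) = 0.742268
E₀ = V₀·N(d₁) − D·e^(−rT)·N(d₂)
   = 191.0845·0.955496 − 166.1196·0.742268·0.922181 = 68.870696
B₀ = V₀ − E₀ = 191.0845 − 68.870696 = 122.213804
spread = −(1/T)·ln(B₀/D) − r = −(1/3.7490)·ln(122.213804/166.1196) − 0.0795 = 0.00237143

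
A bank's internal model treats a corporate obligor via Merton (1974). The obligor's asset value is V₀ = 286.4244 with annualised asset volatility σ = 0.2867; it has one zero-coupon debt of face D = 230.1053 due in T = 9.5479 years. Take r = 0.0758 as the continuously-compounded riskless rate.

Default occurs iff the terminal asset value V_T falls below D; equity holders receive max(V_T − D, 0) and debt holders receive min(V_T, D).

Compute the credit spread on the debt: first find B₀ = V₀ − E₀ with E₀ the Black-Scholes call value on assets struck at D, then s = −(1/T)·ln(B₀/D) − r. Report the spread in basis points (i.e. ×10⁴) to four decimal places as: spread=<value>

spread=108.1379

d₁ = [ln(V₀/D) + (r + σ²/2)T] / (σ√T)
   = [ln(286.4244/230.1053) + (0.0758 + 0.5·0.2867²)·9.5479] / (0.2867·√9.5479)
   = [0.218938 + 1.116135] / 0.885894 = 1.507034
d₂ = d₁ − σ√T = 1.507034 − 0.885894 = 0.621141
N(d₁) = 0.934099,  N(d₂) = 0.732746,  e^(−rT) = 0.484940
E₀ = V₀·N(d₁) − D·e^(−rT)·N(d₂)
   = 286.4244·0.934099 − 230.1053·0.484940·0.732746 = 185.783653
B₀ = V₀ − E₀ = 286.4244 − 185.783653 = 100.640747
spread = −(1/T)·ln(B₀/D) − r = −(1/9.5479)·ln(100.640747/230.1053) − 0.0758 = 0.01081379
in basis points: 0.01081379 × 10⁴ = 108.1379 bp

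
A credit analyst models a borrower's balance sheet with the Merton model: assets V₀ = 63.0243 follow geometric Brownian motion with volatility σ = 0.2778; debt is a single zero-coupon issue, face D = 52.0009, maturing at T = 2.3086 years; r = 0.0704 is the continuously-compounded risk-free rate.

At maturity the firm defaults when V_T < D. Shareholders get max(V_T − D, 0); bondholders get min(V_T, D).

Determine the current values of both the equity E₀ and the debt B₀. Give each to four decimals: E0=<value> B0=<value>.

d₁ = [ln(V₀/D) + (r + σ²/2)T] / (σ√T)
   = [ln(63.0243/52.0009) + (0.0704 + 0.5·0.2778²)·2.3086] / (0.2778·√2.3086)
   = [0.192259 + 0.251606] / 0.422091 = 1.051586
d₂ = d₁ − σ√T = 1.051586 − 0.422091 = 0.629494
N(d₁) = 0.853505,  N(d₂) = 0.735487,  e^(−rT) = 0.849994
E₀ = V₀·N(d₁) − D·e^(−rT)·N(d₂)
   = 63.0243·0.853505 − 52.0009·0.849994·0.735487 = 21.282679
B₀ = V₀ − E₀ = 63.0243 − 21.282679 = 41.741621

E0=21.2827 B0=41.7416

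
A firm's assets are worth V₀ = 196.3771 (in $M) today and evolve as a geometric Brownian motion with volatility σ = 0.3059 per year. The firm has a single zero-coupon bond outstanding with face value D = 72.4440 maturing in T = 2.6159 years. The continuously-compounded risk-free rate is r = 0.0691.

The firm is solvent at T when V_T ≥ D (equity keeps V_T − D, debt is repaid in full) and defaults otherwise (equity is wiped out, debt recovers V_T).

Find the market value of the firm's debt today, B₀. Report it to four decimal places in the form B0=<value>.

d₁ = [ln(V₀/D) + (r + σ²/2)T] / (σ√T)
   = [ln(196.3771/72.4440) + (0.0691 + 0.5·0.3059²)·2.6159] / (0.3059·√2.6159)
   = [0.997223 + 0.303150] / 0.494755 = 2.628318
d₂ = d₁ − σ√T = 2.628318 − 0.494755 = 2.133563
N(d₁) = 0.995710,  N(d₂) = 0.983561,  e^(−rT) = 0.834637
E₀ = V₀·N(d₁) − D·e^(−rT)·N(d₂)
   = 196.3771·0.995710 − 72.4440·0.834637·0.983561 = 136.064129
B₀ = V₀ − E₀ = 196.3771 − 136.064129 = 60.312971

B0=60.3130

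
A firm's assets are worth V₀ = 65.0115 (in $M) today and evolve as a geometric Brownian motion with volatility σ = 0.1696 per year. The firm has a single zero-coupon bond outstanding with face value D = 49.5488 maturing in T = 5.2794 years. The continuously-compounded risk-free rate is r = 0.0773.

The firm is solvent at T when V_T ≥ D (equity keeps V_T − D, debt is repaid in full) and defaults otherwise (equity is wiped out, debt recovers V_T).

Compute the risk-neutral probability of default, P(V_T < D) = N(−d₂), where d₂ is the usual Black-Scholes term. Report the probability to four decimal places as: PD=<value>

PD=0.0606

d₁ = [ln(V₀/D) + (r + σ²/2)T] / (σ√T)
   = [ln(65.0115/49.5488) + (0.0773 + 0.5·0.1696²)·5.2794] / (0.1696·√5.2794)
   = [0.271606 + 0.484026] / 0.389689 = 1.939066
d₂ = d₁ − σ√T = 1.939066 − 0.389689 = 1.549377
risk-neutral PD = N(−d₂) = N(-1.549377) = 0.060646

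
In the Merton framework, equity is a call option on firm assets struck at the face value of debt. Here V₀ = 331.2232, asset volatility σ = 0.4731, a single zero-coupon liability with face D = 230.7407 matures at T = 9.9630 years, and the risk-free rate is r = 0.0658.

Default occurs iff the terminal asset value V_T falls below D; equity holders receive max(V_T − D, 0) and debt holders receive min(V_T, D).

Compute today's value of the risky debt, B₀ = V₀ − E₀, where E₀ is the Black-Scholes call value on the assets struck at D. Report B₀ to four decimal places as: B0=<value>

B0=82.1627

d₁ = [ln(V₀/D) + (r + σ²/2)T] / (σ√T)
   = [ln(331.2232/230.7407) + (0.0658 + 0.5·0.4731²)·9.9630] / (0.4731·√9.9630)
   = [0.361498 + 1.770543] / 1.493303 = 1.427735
d₂ = d₁ − σ√T = 1.427735 − 1.493303 = -0.065569
N(d₁) = 0.923316,  N(d₂) = 0.473861,  e^(−rT) = 0.519148
E₀ = V₀·N(d₁) − D·e^(−rT)·N(d₂)
   = 331.2232·0.923316 − 230.7407·0.519148·0.473861 = 249.060500
B₀ = V₀ − E₀ = 331.2232 − 249.060500 = 82.162700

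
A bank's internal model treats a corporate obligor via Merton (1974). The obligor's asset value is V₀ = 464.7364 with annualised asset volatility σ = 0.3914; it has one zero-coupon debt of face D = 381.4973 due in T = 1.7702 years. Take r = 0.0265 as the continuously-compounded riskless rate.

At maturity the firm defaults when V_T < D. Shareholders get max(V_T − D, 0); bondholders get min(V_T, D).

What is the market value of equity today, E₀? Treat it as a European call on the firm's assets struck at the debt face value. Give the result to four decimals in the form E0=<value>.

d₁ = [ln(V₀/D) + (r + σ²/2)T] / (σ√T)
   = [ln(464.7364/381.4973) + (0.0265 + 0.5·0.3914²)·1.7702] / (0.3914·√1.7702)
   = [0.197367 + 0.182502] / 0.520753 = 0.729460
d₂ = d₁ − σ√T = 0.729460 − 0.520753 = 0.208707
N(d₁) = 0.767140,  N(d₂) = 0.582662,  e^(−rT) = 0.954173
E₀ = V₀·N(d₁) − D·e^(−rT)·N(d₂)
   = 464.7364·0.767140 − 381.4973·0.954173·0.582662 = 144.420651

E0=144.4207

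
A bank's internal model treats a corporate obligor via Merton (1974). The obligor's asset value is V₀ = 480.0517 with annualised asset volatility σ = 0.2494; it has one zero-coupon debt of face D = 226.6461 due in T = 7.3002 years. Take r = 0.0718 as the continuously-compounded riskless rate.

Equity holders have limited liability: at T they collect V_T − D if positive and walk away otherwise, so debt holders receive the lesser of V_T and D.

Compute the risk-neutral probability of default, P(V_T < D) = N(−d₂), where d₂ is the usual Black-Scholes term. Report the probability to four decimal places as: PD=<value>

PD=0.0600

d₁ = [ln(V₀/D) + (r + σ²/2)T] / (σ√T)
   = [ln(480.0517/226.6461) + (0.0718 + 0.5·0.2494²)·7.3002] / (0.2494·√7.3002)
   = [0.750504 + 0.751192] / 0.673851 = 2.228528
d₂ = d₁ − σ√T = 2.228528 − 0.673851 = 1.554677
risk-neutral PD = N(−d₂) = N(-1.554677) = 0.060011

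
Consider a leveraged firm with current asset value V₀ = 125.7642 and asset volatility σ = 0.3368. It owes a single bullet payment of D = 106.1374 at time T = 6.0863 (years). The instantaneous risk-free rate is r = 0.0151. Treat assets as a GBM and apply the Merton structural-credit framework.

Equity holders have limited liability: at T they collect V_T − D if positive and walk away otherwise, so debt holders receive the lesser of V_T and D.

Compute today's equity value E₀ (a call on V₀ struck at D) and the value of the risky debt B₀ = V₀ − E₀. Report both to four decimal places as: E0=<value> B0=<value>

E0=51.9812 B0=73.7830

d₁ = [ln(V₀/D) + (r + σ²/2)T] / (σ√T)
   = [ln(125.7642/106.1374) + (0.0151 + 0.5·0.3368²)·6.0863] / (0.3368·√6.0863)
   = [0.169674 + 0.437101] / 0.830900 = 0.730262
d₂ = d₁ − σ√T = 0.730262 − 0.830900 = -0.100638
N(d₁) = 0.767385,  N(d₂) = 0.459919,  e^(−rT) = 0.912194
E₀ = V₀·N(d₁) − D·e^(−rT)·N(d₂)
   = 125.7642·0.767385 − 106.1374·0.912194·0.459919 = 51.981198
B₀ = V₀ − E₀ = 125.7642 − 51.981198 = 73.783002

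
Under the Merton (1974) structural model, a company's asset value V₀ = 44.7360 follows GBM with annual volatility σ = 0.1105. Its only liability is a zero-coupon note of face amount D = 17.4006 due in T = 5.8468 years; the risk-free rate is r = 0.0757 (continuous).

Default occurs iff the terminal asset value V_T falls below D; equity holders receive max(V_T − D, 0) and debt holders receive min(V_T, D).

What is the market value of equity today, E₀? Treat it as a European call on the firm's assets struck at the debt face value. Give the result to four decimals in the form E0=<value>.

d₁ = [ln(V₀/D) + (r + σ²/2)T] / (σ√T)
   = [ln(44.7360/17.4006) + (0.0757 + 0.5·0.1105²)·5.8468] / (0.1105·√5.8468)
   = [0.944274 + 0.478298] / 0.267191 = 5.324182
d₂ = d₁ − σ√T = 5.324182 − 0.267191 = 5.056991
N(d₁) = 1.000000,  N(d₂) = 1.000000,  e^(−rT) = 0.642362
E₀ = V₀·N(d₁) − D·e^(−rT)·N(d₂)
   = 44.7360·1.000000 − 17.4006·0.642362·1.000000 = 33.558510

E0=33.5585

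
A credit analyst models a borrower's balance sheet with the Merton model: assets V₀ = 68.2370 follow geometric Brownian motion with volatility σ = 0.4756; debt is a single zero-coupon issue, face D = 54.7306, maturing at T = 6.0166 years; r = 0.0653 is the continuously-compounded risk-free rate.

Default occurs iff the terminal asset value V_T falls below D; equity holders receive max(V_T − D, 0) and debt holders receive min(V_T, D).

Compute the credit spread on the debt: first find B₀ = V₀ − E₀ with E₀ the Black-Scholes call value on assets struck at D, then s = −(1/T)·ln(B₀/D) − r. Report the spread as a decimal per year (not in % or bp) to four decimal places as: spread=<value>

d₁ = [ln(V₀/D) + (r + σ²/2)T] / (σ√T)
   = [ln(68.2370/54.7306) + (0.0653 + 0.5·0.4756²)·6.0166] / (0.4756·√6.0166)
   = [0.220564 + 1.073347] / 1.166588 = 1.109142
d₂ = d₁ − σ√T = 1.109142 − 1.166588 = -0.057446
N(d₁) = 0.866316,  N(d₂) = 0.477095,  e^(−rT) = 0.675107
E₀ = V₀·N(d₁) − D·e^(−rT)·N(d₂)
   = 68.2370·0.866316 − 54.7306·0.675107·0.477095 = 41.486581
B₀ = V₀ − E₀ = 68.2370 − 41.486581 = 26.750419
spread = −(1/T)·ln(B₀/D) − r = −(1/6.0166)·ln(26.750419/54.7306) − 0.0653 = 0.05368295

spread=0.0537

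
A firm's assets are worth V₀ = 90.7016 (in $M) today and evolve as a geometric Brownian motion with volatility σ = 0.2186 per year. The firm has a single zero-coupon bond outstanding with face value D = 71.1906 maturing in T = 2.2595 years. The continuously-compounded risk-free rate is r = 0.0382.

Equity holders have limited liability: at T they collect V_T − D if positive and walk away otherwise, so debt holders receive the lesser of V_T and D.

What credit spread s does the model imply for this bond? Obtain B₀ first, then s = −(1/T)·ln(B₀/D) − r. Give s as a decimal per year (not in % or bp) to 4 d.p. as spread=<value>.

d₁ = [ln(V₀/D) + (r + σ²/2)T] / (σ√T)
   = [ln(90.7016/71.1906) + (0.0382 + 0.5·0.2186²)·2.2595] / (0.2186·√2.2595)
   = [0.242214 + 0.140299] / 0.328592 = 1.164100
d₂ = d₁ − σ√T = 1.164100 − 0.328592 = 0.835508
N(d₁) = 0.877808,  N(d₂) = 0.798284,  e^(−rT) = 0.917307
E₀ = V₀·N(d₁) − D·e^(−rT)·N(d₂)
   = 90.7016·0.877808 − 71.1906·0.917307·0.798284 = 27.487739
B₀ = V₀ − E₀ = 90.7016 − 27.487739 = 63.213861
spread = −(1/T)·ln(B₀/D) − r = −(1/2.2595)·ln(63.213861/71.1906) − 0.0382 = 0.01439446

spread=0.0144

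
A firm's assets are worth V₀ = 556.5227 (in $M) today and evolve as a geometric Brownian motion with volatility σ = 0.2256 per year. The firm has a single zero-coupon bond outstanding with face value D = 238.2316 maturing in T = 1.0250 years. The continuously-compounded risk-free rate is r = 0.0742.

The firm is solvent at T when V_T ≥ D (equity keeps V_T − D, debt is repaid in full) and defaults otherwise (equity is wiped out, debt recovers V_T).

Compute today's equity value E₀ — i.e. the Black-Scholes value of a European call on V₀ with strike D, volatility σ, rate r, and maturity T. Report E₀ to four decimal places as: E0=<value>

E0=335.7384

d₁ = [ln(V₀/D) + (r + σ²/2)T] / (σ√T)
   = [ln(556.5227/238.2316) + (0.0742 + 0.5·0.2256²)·1.0250] / (0.2256·√1.0250)
   = [0.848465 + 0.102139] / 0.228403 = 4.161965
d₂ = d₁ − σ√T = 4.161965 − 0.228403 = 3.933562
N(d₁) = 0.999984,  N(d₂) = 0.999958,  e^(−rT) = 0.926765
E₀ = V₀·N(d₁) − D·e^(−rT)·N(d₂)
   = 556.5227·0.999984 − 238.2316·0.926765·0.999958 = 335.738395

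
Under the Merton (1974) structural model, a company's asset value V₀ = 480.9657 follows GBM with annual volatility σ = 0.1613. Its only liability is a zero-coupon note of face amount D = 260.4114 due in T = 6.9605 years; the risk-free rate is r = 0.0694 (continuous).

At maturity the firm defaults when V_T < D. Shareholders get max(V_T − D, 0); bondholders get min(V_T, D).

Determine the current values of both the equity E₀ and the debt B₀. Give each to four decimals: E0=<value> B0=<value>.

d₁ = [ln(V₀/D) + (r + σ²/2)T] / (σ√T)
   = [ln(480.9657/260.4114) + (0.0694 + 0.5·0.1613²)·6.9605] / (0.1613·√6.9605)
   = [0.613533 + 0.573607] / 0.425554 = 2.789635
d₂ = d₁ − σ√T = 2.789635 − 0.425554 = 2.364081
N(d₁) = 0.997362,  N(d₂) = 0.990963,  e^(−rT) = 0.616894
E₀ = V₀·N(d₁) − D·e^(−rT)·N(d₂)
   = 480.9657·0.997362 − 260.4114·0.616894·0.990963 = 320.502431
B₀ = V₀ − E₀ = 480.9657 − 320.502431 = 160.463269

E0=320.5024 B0=160.4633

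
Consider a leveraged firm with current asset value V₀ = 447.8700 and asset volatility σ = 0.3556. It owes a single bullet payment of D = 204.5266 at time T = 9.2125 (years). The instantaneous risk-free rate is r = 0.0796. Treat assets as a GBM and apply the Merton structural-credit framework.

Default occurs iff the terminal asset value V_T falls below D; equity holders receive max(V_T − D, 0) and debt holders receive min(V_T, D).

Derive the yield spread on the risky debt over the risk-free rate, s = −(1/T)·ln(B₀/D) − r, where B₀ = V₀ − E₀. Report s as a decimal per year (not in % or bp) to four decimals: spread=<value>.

d₁ = [ln(V₀/D) + (r + σ²/2)T] / (σ√T)
   = [ln(447.8700/204.5266) + (0.0796 + 0.5·0.3556²)·9.2125] / (0.3556·√9.2125)
   = [0.783805 + 1.315782] / 1.079321 = 1.945285
d₂ = d₁ − σ√T = 1.945285 − 1.079321 = 0.865964
N(d₁) = 0.974130,  N(d₂) = 0.806745,  e^(−rT) = 0.480314
E₀ = V₀·N(d₁) − D·e^(−rT)·N(d₂)
   = 447.8700·0.974130 − 204.5266·0.480314·0.806745 = 357.031219
B₀ = V₀ − E₀ = 447.8700 − 357.031219 = 90.838781
spread = −(1/T)·ln(B₀/D) − r = −(1/9.2125)·ln(90.838781/204.5266) − 0.0796 = 0.00849897

spread=0.0085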